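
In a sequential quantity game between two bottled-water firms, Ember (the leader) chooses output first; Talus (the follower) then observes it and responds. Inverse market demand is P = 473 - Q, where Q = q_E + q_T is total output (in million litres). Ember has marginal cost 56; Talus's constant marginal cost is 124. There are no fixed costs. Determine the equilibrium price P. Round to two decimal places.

Solve by backward induction. Given q_E, the follower Talus maximises π_T = (473 - q_E - q_T)q_T - 124q_T.
∂π_T/∂q_T = 349 - q_E - 2q_T = 0 gives the reaction function q_T = (349 - q_E)/2.
Ember substitutes q_T(q_E) into its own profit: π_E = q_E(473 - q_E - (349 - q_E)/2) - 56q_E = (597/2 - (1/2)q_E)q_E - 56q_E.
Leader FOC: 485/2 - q_E = 0, so q_E = 485/2.
Then q_T = (349 - 485/2)/2 = 213/4.
Total output Q = 1183/4, so price P = 473 - 1183/4 = 709/4.

177.25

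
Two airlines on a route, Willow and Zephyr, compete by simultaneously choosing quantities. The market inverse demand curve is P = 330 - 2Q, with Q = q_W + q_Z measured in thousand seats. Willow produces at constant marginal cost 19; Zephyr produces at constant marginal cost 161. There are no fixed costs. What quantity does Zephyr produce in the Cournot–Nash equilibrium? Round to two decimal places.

Willow's profit: π_W = (330 - 2Q)q_W - (19q_W). Setting ∂π_W/∂q_W = 0: 311 - 4q_W - 2(q_Z) = 0.
Zephyr's first-order condition: 169 - 4q_Z - 2(q_W) = 0.
So q_W = (311 - 2q_Z)/4 and q_Z = (169 - 2q_W)/4.
Solving the pair: q_W = 151/2, q_Z = 9/2.

4.50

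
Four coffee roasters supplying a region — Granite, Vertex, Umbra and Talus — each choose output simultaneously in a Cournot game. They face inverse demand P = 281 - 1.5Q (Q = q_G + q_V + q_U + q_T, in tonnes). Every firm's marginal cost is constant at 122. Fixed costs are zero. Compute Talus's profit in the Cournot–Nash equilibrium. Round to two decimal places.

674.16

Each firm earns π_i = (281 - 1.5Q)q_i - 122q_i.
Setting ∂π_i/∂q_i = 0 with rivals' quantities fixed: 159 - 3q_i - (3/2)·Σ_{j≠i} q_j = 0.
By symmetry each firm produces the same amount; substituting Σ_{j≠i} q_j = 3q_i yields q_i = 159/(15/2) = 106/5.
Price P = 281 - (3/2)·(424/5) = 769/5.
Talus's profit: (769/5 - 122)·(106/5) = 674.1600.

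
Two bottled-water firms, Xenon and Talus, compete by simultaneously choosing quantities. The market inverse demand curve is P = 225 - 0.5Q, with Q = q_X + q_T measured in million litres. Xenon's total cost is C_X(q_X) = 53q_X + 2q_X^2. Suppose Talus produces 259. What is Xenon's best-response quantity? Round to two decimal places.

With the rival's output fixed at 259, Xenon's profit is π_X = (225 - (1/2)·259 - (1/2)q_X)q_X - (53q_X + 2q_X²) = (191/2 - (1/2)q_X)q_X - (53q_X + 2q_X²).
∂π_X/∂q_X = 85/2 - 5q_X = 0, so q_X = 17/2.

8.50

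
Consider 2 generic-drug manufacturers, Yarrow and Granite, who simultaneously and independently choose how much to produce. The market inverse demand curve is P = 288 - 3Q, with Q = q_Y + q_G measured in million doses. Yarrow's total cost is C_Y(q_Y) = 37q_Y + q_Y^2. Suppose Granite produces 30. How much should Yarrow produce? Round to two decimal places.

20.13

With the rival's output fixed at 30, Yarrow's profit is π_Y = (288 - 3·30 - 3q_Y)q_Y - (37q_Y + q_Y²) = (198 - 3q_Y)q_Y - (37q_Y + q_Y²).
∂π_Y/∂q_Y = 161 - 8q_Y = 0, so q_Y = 161/8.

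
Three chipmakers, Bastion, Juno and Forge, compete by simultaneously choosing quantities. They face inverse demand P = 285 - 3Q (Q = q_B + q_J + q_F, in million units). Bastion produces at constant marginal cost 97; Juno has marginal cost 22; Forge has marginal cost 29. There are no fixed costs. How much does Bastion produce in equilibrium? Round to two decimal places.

Bastion's profit: π_B = (285 - 3Q)q_B - (97q_B). Setting ∂π_B/∂q_B = 0: 188 - 6q_B - 3(q_J + q_F) = 0.
Juno's profit: π_J = (285 - 3Q)q_J - (22q_J). Setting ∂π_J/∂q_J = 0: 263 - 6q_J - 3(q_B + q_F) = 0.
Forge's first-order condition: 256 - 6q_F - 3(q_B + q_J) = 0.
Adding the 3 conditions: 707 − 6Q − 6Q = 0, i.e. Q = 707/12.
Back-substituting: q_B = (188 − 707/4)/3 = 15/4, q_J = (263 − 707/4)/3 = 115/4, q_F = (256 − 707/4)/3 = 317/12.

3.75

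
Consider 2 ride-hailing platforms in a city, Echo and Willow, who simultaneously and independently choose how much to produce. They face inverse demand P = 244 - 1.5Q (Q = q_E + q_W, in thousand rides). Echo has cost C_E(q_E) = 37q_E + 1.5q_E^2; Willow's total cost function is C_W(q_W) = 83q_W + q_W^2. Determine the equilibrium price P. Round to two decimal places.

Echo's profit: π_E = (244 - 1.5Q)q_E - (37q_E + (3/2)q_E²). Setting ∂π_E/∂q_E = 0: 207 - 6q_E - (3/2)(q_W) = 0.
Willow's first-order condition: 161 - 5q_W - (3/2)(q_E) = 0.
Best responses: q_E = (207 - (3/2)q_W)/6, q_W = (161 - (3/2)q_E)/5.
Substituting one into the other gives q_E = 1058/37 and q_W = 874/37.
Total output Q = 1932/37, so price P = 244 - (3/2)·(1932/37) = 165.6757.

165.68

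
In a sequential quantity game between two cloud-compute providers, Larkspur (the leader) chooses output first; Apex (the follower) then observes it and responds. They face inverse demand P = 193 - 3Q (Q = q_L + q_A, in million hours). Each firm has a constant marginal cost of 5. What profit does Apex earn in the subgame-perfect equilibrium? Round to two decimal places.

The follower Apex best-responds to any q_L: π_A = (193 - 3Q)q_A - 5q_A.
Follower FOC: 188 - 3q_L - 6q_A = 0, so q_A(q_L) = (188 - 3q_L)/6.
The leader anticipates this reaction. Substituting into P = 193 - 3Q gives P = 99 - (3/2)q_L, so π_L = (99 - (3/2)q_L)q_L - 5q_L.
Leader FOC: 94 - 3q_L = 0, so q_L = 94/3.
Then q_A = (188 - 3·(94/3))/6 = 47/3.
Price P = 193 - 3·47 = 52.
Apex's profit: (52 - 5)·(47/3) = 736.3333.

736.33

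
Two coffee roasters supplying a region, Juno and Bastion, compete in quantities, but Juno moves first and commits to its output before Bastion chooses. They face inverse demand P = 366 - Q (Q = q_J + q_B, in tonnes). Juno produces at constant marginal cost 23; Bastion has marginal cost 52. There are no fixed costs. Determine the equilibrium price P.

116

The follower Bastion best-responds to any q_J: π_B = (366 - Q)q_B - 52q_B.
∂π_B/∂q_B = 314 - q_J - 2q_B = 0 gives the reaction function q_B = (314 - q_J)/2.
The leader anticipates this reaction. Substituting into P = 366 - Q gives P = 209 - (1/2)q_J, so π_J = (209 - (1/2)q_J)q_J - 23q_J.
Leader FOC: 186 - q_J = 0, so q_J = 186.
Then q_B = (314 - 186)/2 = 64.
Total output Q = 250, so price P = 366 - 250 = 116.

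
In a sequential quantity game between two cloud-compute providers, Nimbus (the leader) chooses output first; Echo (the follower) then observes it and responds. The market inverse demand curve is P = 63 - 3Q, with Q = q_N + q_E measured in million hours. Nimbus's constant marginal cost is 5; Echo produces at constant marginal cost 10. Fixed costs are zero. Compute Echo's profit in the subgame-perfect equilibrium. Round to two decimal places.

38.52

Solve by backward induction. Given q_N, the follower Echo maximises π_E = (63 - 3q_N - 3q_E)q_E - 10q_E.
∂π_E/∂q_E = 53 - 3q_N - 6q_E = 0 gives the reaction function q_E = (53 - 3q_N)/6.
The leader anticipates this reaction. Substituting into P = 63 - 3Q gives P = 73/2 - (3/2)q_N, so π_N = (73/2 - (3/2)q_N)q_N - 5q_N.
Leader FOC: 63/2 - 3q_N = 0, so q_N = 21/2.
Then q_E = (53 - 3·(21/2))/6 = 43/12.
Price P = 63 - 3·(169/12) = 83/4.
Echo's profit: (83/4 - 10)·(43/12) = 1849/48.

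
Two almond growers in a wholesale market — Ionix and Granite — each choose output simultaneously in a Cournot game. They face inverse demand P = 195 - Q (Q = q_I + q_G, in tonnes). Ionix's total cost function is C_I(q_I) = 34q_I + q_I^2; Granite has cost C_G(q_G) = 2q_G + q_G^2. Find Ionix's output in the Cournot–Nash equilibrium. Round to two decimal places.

30.07

Ionix's profit: π_I = (195 - Q)q_I - (34q_I + q_I²). Setting ∂π_I/∂q_I = 0: 161 - 4q_I - (q_G) = 0.
Granite's first-order condition: 193 - 4q_G - (q_I) = 0.
Rearranging gives the reaction functions q_I = (161 - q_G)/4 and q_G = (193 - q_I)/4.
Solving the pair: q_I = 451/15, q_G = 611/15.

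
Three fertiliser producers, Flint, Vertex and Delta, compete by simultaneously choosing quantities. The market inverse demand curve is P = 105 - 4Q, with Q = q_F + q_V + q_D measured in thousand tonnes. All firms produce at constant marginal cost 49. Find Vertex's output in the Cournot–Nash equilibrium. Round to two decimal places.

A representative firm's profit is π_i = q_i(105 - 4Q) - 49q_i.
Setting ∂π_i/∂q_i = 0 with rivals' quantities fixed: 56 - 8q_i - 4·Σ_{j≠i} q_j = 0.
With identical firms every q_j equals q_i, so Σ_{j≠i} q_j = 2q_i and 56 = 16q_i, giving q_i = 7/2.

3.50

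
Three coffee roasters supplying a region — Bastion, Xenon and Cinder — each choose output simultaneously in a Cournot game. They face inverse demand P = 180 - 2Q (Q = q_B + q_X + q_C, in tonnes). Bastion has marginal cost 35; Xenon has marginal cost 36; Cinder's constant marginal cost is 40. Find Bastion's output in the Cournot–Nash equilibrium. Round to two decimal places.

18.88

Bastion's profit: π_B = (180 - 2Q)q_B - (35q_B). Setting ∂π_B/∂q_B = 0: 145 - 4q_B - 2(q_X + q_C) = 0.
Xenon's first-order condition: 144 - 4q_X - 2(q_B + q_C) = 0.
Cinder's first-order condition: 140 - 4q_C - 2(q_B + q_X) = 0.
Adding the 3 first-order conditions: 429 − 8Q = 0, so Q = 429/8.
Back-substituting: q_B = (145 − 429/4)/2 = 151/8, q_X = (144 − 429/4)/2 = 147/8, q_C = (140 − 429/4)/2 = 131/8.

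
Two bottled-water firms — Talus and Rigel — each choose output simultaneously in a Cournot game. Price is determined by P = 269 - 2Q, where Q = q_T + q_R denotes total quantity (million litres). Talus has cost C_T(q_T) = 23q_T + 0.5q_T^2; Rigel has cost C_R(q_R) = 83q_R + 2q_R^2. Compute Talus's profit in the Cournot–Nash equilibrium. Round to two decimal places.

Talus's profit: π_T = (269 - 2Q)q_T - (23q_T + (1/2)q_T²). Setting ∂π_T/∂q_T = 0: 246 - 5q_T - 2(q_R) = 0.
Rigel's profit: π_R = (269 - 2Q)q_R - (83q_R + 2q_R²). Setting ∂π_R/∂q_R = 0: 186 - 8q_R - 2(q_T) = 0.
So q_T = (246 - 2q_R)/5 and q_R = (186 - 2q_T)/8.
Solving the pair: q_T = 133/3, q_R = 73/6.
Price P = 269 - 2·(113/2) = 156.
Talus's profit: 156·(133/3) - 23·(133/3) - (1/2)(133/3)² = 4913.6111.

4913.61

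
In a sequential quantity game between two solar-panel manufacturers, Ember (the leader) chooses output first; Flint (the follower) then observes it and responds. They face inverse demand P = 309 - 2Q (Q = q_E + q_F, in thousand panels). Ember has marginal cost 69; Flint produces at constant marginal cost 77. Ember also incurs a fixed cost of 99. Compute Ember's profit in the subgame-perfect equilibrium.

3745

Solve by backward induction. Given q_E, the follower Flint maximises π_F = (309 - 2q_E - 2q_F)q_F - 77q_F.
∂π_F/∂q_F = 232 - 2q_E - 4q_F = 0 gives the reaction function q_F = (232 - 2q_E)/4.
The leader anticipates this reaction. Substituting into P = 309 - 2Q gives P = 193 - q_E, so π_E = (193 - q_E)q_E - 69q_E.
The leader's first-order condition 124 - 2q_E = 0 yields q_E = 62.
Then q_F = (232 - 2·62)/4 = 27.
Price P = 309 - 2·89 = 131.
Ember's profit: (131 - 69)·62 - 99 = 3745.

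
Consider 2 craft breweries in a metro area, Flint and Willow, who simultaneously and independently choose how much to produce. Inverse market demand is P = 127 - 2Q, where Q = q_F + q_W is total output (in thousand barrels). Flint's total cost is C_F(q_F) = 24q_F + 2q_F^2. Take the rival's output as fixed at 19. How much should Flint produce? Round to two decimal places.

8.13

With the rival's output fixed at 19, Flint's profit is π_F = (127 - 2·19 - 2q_F)q_F - (24q_F + 2q_F²) = (89 - 2q_F)q_F - (24q_F + 2q_F²).
∂π_F/∂q_F = 65 - 8q_F = 0, so q_F = 65/8.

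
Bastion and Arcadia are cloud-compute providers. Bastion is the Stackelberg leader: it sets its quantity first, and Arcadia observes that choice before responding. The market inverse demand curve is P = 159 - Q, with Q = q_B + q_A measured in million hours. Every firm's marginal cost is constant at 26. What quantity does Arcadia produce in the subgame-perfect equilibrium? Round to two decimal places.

Solve by backward induction. Given q_B, the follower Arcadia maximises π_A = (159 - q_B - q_A)q_A - 26q_A.
Follower FOC: 133 - q_B - 2q_A = 0, so q_A(q_B) = (133 - q_B)/2.
The leader anticipates this reaction. Substituting into P = 159 - Q gives P = 185/2 - (1/2)q_B, so π_B = (185/2 - (1/2)q_B)q_B - 26q_B.
Maximising: ∂π_B/∂q_B = 133/2 - q_B = 0, giving q_B = 133/2.
Then q_A = (133 - 133/2)/2 = 133/4.

33.25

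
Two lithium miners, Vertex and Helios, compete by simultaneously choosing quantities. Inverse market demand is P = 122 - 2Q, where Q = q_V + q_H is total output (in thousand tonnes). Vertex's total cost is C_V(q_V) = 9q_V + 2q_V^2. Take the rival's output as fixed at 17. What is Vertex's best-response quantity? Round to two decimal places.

9.88

With the rival's output fixed at 17, Vertex's profit is π_V = (122 - 2·17 - 2q_V)q_V - (9q_V + 2q_V²) = (88 - 2q_V)q_V - (9q_V + 2q_V²).
∂π_V/∂q_V = 79 - 8q_V = 0, so q_V = 79/8.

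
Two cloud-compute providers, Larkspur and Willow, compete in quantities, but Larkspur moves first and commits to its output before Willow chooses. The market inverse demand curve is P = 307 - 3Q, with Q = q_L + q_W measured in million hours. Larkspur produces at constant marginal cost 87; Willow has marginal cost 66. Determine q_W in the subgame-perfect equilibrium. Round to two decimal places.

The follower Willow best-responds to any q_L: π_W = (307 - 3Q)q_W - 66q_W.
∂π_W/∂q_W = 241 - 3q_L - 6q_W = 0 gives the reaction function q_W = (241 - 3q_L)/6.
The leader anticipates this reaction. Substituting into P = 307 - 3Q gives P = 373/2 - (3/2)q_L, so π_L = (373/2 - (3/2)q_L)q_L - 87q_L.
Leader FOC: 199/2 - 3q_L = 0, so q_L = 199/6.
Then q_W = (241 - 3·(199/6))/6 = 283/12.

23.58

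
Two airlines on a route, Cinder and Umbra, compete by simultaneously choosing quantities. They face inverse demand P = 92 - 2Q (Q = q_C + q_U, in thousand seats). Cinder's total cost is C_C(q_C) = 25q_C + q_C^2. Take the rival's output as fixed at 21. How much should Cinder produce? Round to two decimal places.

4.17

With the rival's output fixed at 21, Cinder's profit is π_C = (92 - 2·21 - 2q_C)q_C - (25q_C + q_C²) = (50 - 2q_C)q_C - (25q_C + q_C²).
∂π_C/∂q_C = 25 - 6q_C = 0, so q_C = 25/6.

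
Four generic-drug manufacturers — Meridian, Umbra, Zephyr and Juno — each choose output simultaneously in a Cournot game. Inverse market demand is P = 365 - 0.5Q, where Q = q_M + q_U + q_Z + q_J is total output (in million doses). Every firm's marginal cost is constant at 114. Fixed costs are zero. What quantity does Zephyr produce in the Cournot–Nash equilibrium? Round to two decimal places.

100.40

Each firm earns π_i = (365 - 0.5Q)q_i - 114q_i.
First-order condition (treating rivals' output as given): 251 - q_i - (1/2)·Σ_{j≠i} q_j = 0.
By symmetry each firm produces the same amount; substituting Σ_{j≠i} q_j = 3q_i yields q_i = 251/(5/2) = 502/5.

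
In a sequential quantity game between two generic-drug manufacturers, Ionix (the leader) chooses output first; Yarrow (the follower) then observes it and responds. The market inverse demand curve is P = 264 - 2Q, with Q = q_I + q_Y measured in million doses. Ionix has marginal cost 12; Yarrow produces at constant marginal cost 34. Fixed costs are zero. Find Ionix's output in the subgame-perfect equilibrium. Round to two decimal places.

The follower Yarrow best-responds to any q_I: π_Y = (264 - 2Q)q_Y - 34q_Y.
∂π_Y/∂q_Y = 230 - 2q_I - 4q_Y = 0 gives the reaction function q_Y = (230 - 2q_I)/4.
Ionix substitutes q_Y(q_I) into its own profit: π_I = q_I(264 - 2q_I - (230 - 2q_I)/2) - 12q_I = (149 - q_I)q_I - 12q_I.
Maximising: ∂π_I/∂q_I = 137 - 2q_I = 0, giving q_I = 137/2.
Then q_Y = (230 - 2·(137/2))/4 = 93/4.

68.50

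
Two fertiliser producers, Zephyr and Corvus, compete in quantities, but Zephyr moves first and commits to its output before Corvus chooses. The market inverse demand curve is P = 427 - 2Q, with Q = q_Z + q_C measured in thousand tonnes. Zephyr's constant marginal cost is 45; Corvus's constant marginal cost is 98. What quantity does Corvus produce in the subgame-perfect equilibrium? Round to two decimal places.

The follower Corvus best-responds to any q_Z: π_C = (427 - 2Q)q_C - 98q_C.
∂π_C/∂q_C = 329 - 2q_Z - 4q_C = 0 gives the reaction function q_C = (329 - 2q_Z)/4.
Zephyr substitutes q_C(q_Z) into its own profit: π_Z = q_Z(427 - 2q_Z - (329 - 2q_Z)/2) - 45q_Z = (525/2 - q_Z)q_Z - 45q_Z.
The leader's first-order condition 435/2 - 2q_Z = 0 yields q_Z = 435/4.
Then q_C = (329 - 2·(435/4))/4 = 223/8.

27.88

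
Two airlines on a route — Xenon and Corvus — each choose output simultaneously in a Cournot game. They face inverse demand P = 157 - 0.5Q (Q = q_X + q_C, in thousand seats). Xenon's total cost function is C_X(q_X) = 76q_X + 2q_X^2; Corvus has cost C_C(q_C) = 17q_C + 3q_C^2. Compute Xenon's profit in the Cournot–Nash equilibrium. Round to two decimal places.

Xenon's profit: π_X = (157 - 0.5Q)q_X - (76q_X + 2q_X²). Setting ∂π_X/∂q_X = 0: 81 - 5q_X - (1/2)(q_C) = 0.
Corvus's first-order condition: 140 - 7q_C - (1/2)(q_X) = 0.
Rearranging gives the reaction functions q_X = (81 - (1/2)q_C)/5 and q_C = (140 - (1/2)q_X)/7.
Substituting one into the other gives q_X = 1988/139 and q_C = 18.9784.
Price P = 157 - (1/2)·33.2806 = 140.3597.
Xenon's profit: 140.3597·(1988/139) - 76·(1988/139) - 2(1988/139)² = 511.3793.

511.38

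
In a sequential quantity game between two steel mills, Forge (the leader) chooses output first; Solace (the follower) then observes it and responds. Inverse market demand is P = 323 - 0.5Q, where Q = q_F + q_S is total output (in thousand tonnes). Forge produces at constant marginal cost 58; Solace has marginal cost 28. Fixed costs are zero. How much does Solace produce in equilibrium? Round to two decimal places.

The follower Solace best-responds to any q_F: π_S = (323 - 0.5Q)q_S - 28q_S.
∂π_S/∂q_S = 295 - (1/2)q_F - q_S = 0 gives the reaction function q_S = (295 - (1/2)q_F).
The leader anticipates this reaction. Substituting into P = 323 - 0.5Q gives P = 351/2 - (1/4)q_F, so π_F = (351/2 - (1/4)q_F)q_F - 58q_F.
Leader FOC: 235/2 - (1/2)q_F = 0, so q_F = 235.
Then q_S = (295 - (1/2)·235) = 355/2.

177.50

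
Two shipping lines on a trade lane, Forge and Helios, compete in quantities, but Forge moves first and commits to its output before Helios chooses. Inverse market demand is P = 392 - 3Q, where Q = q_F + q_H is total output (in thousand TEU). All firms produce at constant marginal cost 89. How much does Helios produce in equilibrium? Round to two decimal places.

25.25

The follower Helios best-responds to any q_F: π_H = (392 - 3Q)q_H - 89q_H.
Follower FOC: 303 - 3q_F - 6q_H = 0, so q_H(q_F) = (303 - 3q_F)/6.
The leader anticipates this reaction. Substituting into P = 392 - 3Q gives P = 481/2 - (3/2)q_F, so π_F = (481/2 - (3/2)q_F)q_F - 89q_F.
Leader FOC: 303/2 - 3q_F = 0, so q_F = 101/2.
Then q_H = (303 - 3·(101/2))/6 = 101/4.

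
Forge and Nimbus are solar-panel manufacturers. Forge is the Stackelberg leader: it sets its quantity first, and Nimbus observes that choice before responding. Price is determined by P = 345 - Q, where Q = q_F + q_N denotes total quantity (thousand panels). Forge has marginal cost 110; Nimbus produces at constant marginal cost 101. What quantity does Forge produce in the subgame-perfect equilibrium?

113

Solve by backward induction. Given q_F, the follower Nimbus maximises π_N = (345 - q_F - q_N)q_N - 101q_N.
∂π_N/∂q_N = 244 - q_F - 2q_N = 0 gives the reaction function q_N = (244 - q_F)/2.
Forge substitutes q_N(q_F) into its own profit: π_F = q_F(345 - q_F - (244 - q_F)/2) - 110q_F = (223 - (1/2)q_F)q_F - 110q_F.
The leader's first-order condition 113 - q_F = 0 yields q_F = 113.
Then q_N = (244 - 113)/2 = 131/2.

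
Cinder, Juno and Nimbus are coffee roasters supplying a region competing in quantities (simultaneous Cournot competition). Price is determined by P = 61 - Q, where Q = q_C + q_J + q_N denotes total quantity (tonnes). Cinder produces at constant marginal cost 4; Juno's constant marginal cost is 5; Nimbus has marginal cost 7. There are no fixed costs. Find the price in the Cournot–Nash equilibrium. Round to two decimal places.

19.25

Cinder's profit: π_C = (61 - Q)q_C - (4q_C). Setting ∂π_C/∂q_C = 0: 57 - 2q_C - (q_J + q_N) = 0.
Juno's first-order condition: 56 - 2q_J - (q_C + q_N) = 0.
Nimbus's profit: π_N = (61 - Q)q_N - (7q_N). Setting ∂π_N/∂q_N = 0: 54 - 2q_N - (q_C + q_J) = 0.
Adding the 3 conditions: 167 − 2Q − 2Q = 0, i.e. Q = 167/4.
Back-substituting: q_C = (57 − 167/4) = 61/4, q_J = (56 − 167/4) = 57/4, q_N = (54 − 167/4) = 49/4.
Total output Q = 167/4, so price P = 61 - 167/4 = 77/4.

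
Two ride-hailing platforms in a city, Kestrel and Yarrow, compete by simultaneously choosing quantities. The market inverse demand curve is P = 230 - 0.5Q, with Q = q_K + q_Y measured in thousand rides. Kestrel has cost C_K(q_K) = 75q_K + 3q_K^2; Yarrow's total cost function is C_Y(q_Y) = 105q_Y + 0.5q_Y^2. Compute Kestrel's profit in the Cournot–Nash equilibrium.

1134

Kestrel's profit: π_K = (230 - 0.5Q)q_K - (75q_K + 3q_K²). Setting ∂π_K/∂q_K = 0: 155 - 7q_K - (1/2)(q_Y) = 0.
Yarrow's first-order condition: 125 - 2q_Y - (1/2)(q_K) = 0.
So q_K = (155 - (1/2)q_Y)/7 and q_Y = (125 - (1/2)q_K)/2.
Substituting one into the other gives q_K = 18 and q_Y = 58.
Price P = 230 - (1/2)·76 = 192.
Kestrel's profit: 192·18 - 75·18 - 3·18² = 1134.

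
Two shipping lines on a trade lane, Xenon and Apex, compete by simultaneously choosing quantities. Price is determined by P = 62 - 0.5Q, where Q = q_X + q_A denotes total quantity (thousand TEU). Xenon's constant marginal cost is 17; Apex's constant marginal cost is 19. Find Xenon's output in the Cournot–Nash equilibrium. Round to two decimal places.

Xenon's profit: π_X = (62 - 0.5Q)q_X - (17q_X). Setting ∂π_X/∂q_X = 0: 45 - q_X - (1/2)(q_A) = 0.
Apex's profit: π_A = (62 - 0.5Q)q_A - (19q_A). Setting ∂π_A/∂q_A = 0: 43 - q_A - (1/2)(q_X) = 0.
So q_X = (45 - (1/2)q_A) and q_A = (43 - (1/2)q_X).
Substituting one into the other gives q_X = 94/3 and q_A = 82/3.

31.33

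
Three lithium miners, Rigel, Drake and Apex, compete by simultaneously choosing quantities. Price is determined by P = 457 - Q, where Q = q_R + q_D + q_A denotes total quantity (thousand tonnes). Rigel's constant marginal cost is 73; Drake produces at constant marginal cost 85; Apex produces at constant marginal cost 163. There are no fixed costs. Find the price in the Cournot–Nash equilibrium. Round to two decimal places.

Rigel's profit: π_R = (457 - Q)q_R - (73q_R). Setting ∂π_R/∂q_R = 0: 384 - 2q_R - (q_D + q_A) = 0.
Drake's profit: π_D = (457 - Q)q_D - (85q_D). Setting ∂π_D/∂q_D = 0: 372 - 2q_D - (q_R + q_A) = 0.
Apex's first-order condition: 294 - 2q_A - (q_R + q_D) = 0.
Adding the 3 first-order conditions: 1050 − 4Q = 0, so Q = 525/2.
Back-substituting: q_R = (384 − 525/2) = 243/2, q_D = (372 − 525/2) = 219/2, q_A = (294 − 525/2) = 63/2.
Total output Q = 525/2, so price P = 457 - 525/2 = 389/2.

194.50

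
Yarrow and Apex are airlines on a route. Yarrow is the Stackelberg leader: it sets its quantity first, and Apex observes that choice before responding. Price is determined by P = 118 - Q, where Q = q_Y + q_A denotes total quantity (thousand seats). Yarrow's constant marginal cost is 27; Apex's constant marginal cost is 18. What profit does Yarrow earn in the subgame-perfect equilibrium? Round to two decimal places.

Solve by backward induction. Given q_Y, the follower Apex maximises π_A = (118 - q_Y - q_A)q_A - 18q_A.
Setting the follower's marginal profit to zero, 100 - q_Y - 2q_A = 0, i.e. q_A = (100 - q_Y)/2.
The leader anticipates this reaction. Substituting into P = 118 - Q gives P = 68 - (1/2)q_Y, so π_Y = (68 - (1/2)q_Y)q_Y - 27q_Y.
Leader FOC: 41 - q_Y = 0, so q_Y = 41.
Then q_A = (100 - 41)/2 = 59/2.
Price P = 118 - 141/2 = 95/2.
Yarrow's profit: (95/2 - 27)·41 = 1681/2.

840.50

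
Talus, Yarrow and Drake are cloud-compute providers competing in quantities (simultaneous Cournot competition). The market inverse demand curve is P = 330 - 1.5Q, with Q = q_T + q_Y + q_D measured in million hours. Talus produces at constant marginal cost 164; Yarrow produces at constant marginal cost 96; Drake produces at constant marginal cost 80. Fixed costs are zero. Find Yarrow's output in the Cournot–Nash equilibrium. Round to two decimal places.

47.67

Talus's profit: π_T = (330 - 1.5Q)q_T - (164q_T). Setting ∂π_T/∂q_T = 0: 166 - 3q_T - (3/2)(q_Y + q_D) = 0.
Yarrow's first-order condition: 234 - 3q_Y - (3/2)(q_T + q_D) = 0.
Drake's profit: π_D = (330 - 1.5Q)q_D - (80q_D). Setting ∂π_D/∂q_D = 0: 250 - 3q_D - (3/2)(q_T + q_Y) = 0.
Adding the 3 first-order conditions: 650 − 6Q = 0, so Q = 325/3.
Back-substituting: q_T = (166 − 325/2)/(3/2) = 7/3, q_Y = (234 − 325/2)/(3/2) = 143/3, q_D = (250 − 325/2)/(3/2) = 175/3.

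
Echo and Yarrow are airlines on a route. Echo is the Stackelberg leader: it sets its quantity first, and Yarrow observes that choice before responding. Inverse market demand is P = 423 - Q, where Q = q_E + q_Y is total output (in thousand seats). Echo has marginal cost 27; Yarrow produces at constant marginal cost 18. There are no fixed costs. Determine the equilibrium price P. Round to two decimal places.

123.75

Solve by backward induction. Given q_E, the follower Yarrow maximises π_Y = (423 - q_E - q_Y)q_Y - 18q_Y.
Follower FOC: 405 - q_E - 2q_Y = 0, so q_Y(q_E) = (405 - q_E)/2.
Echo substitutes q_Y(q_E) into its own profit: π_E = q_E(423 - q_E - (405 - q_E)/2) - 27q_E = (441/2 - (1/2)q_E)q_E - 27q_E.
Maximising: ∂π_E/∂q_E = 387/2 - q_E = 0, giving q_E = 387/2.
Then q_Y = (405 - 387/2)/2 = 423/4.
Total output Q = 1197/4, so price P = 423 - 1197/4 = 495/4.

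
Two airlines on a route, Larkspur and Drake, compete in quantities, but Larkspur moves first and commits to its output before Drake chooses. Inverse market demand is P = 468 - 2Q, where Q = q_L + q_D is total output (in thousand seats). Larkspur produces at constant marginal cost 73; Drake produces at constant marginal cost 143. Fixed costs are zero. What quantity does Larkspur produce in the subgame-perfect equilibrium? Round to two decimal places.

116.25

Solve by backward induction. Given q_L, the follower Drake maximises π_D = (468 - 2q_L - 2q_D)q_D - 143q_D.
Setting the follower's marginal profit to zero, 325 - 2q_L - 4q_D = 0, i.e. q_D = (325 - 2q_L)/4.
Larkspur substitutes q_D(q_L) into its own profit: π_L = q_L(468 - 2q_L - (325 - 2q_L)/2) - 73q_L = (611/2 - q_L)q_L - 73q_L.
Leader FOC: 465/2 - 2q_L = 0, so q_L = 465/4.
Then q_D = (325 - 2·(465/4))/4 = 185/8.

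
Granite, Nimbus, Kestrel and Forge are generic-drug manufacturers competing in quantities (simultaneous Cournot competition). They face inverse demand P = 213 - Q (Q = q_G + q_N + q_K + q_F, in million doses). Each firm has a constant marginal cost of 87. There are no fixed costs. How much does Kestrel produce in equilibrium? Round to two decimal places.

25.20

A representative firm's profit is π_i = q_i(213 - Q) - 87q_i.
Setting ∂π_i/∂q_i = 0 with rivals' quantities fixed: 126 - 2q_i - Σ_{j≠i} q_j = 0.
With identical firms every q_j equals q_i, so Σ_{j≠i} q_j = 3q_i and 126 = 5q_i, giving q_i = 126/5.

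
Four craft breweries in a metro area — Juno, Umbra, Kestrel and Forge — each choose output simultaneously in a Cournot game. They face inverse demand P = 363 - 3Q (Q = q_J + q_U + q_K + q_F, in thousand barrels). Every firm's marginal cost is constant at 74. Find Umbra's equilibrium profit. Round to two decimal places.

1113.61

A representative firm's profit is π_i = q_i(363 - 3Q) - 74q_i.
Setting ∂π_i/∂q_i = 0 with rivals' quantities fixed: 289 - 6q_i - 3·Σ_{j≠i} q_j = 0.
With identical firms every q_j equals q_i, so Σ_{j≠i} q_j = 3q_i and 289 = 15q_i, giving q_i = 289/15.
Price P = 363 - 3·(1156/15) = 659/5.
Umbra's profit: (659/5 - 74)·(289/15) = 1113.6133.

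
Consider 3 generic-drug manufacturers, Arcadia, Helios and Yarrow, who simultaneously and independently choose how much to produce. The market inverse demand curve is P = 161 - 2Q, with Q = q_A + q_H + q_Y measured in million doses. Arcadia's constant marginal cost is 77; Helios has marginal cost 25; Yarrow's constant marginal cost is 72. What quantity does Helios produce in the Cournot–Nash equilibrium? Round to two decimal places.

Arcadia's profit: π_A = (161 - 2Q)q_A - (77q_A). Setting ∂π_A/∂q_A = 0: 84 - 4q_A - 2(q_H + q_Y) = 0.
Helios's profit: π_H = (161 - 2Q)q_H - (25q_H). Setting ∂π_H/∂q_H = 0: 136 - 4q_H - 2(q_A + q_Y) = 0.
Yarrow's first-order condition: 89 - 4q_Y - 2(q_A + q_H) = 0.
Summing all 3 equations gives 309 − 8Q = 0, hence Q = 309/8.
Back-substituting: q_A = (84 − 309/4)/2 = 27/8, q_H = (136 − 309/4)/2 = 235/8, q_Y = (89 − 309/4)/2 = 47/8.

29.38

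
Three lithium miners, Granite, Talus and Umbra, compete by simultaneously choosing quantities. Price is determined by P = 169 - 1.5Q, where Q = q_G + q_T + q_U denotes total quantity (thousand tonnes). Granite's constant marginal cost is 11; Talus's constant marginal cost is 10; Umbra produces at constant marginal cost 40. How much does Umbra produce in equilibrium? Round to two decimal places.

Granite's profit: π_G = (169 - 1.5Q)q_G - (11q_G). Setting ∂π_G/∂q_G = 0: 158 - 3q_G - (3/2)(q_T + q_U) = 0.
Talus's profit: π_T = (169 - 1.5Q)q_T - (10q_T). Setting ∂π_T/∂q_T = 0: 159 - 3q_T - (3/2)(q_G + q_U) = 0.
Umbra's first-order condition: 129 - 3q_U - (3/2)(q_G + q_T) = 0.
Adding the 3 conditions: 446 − 3Q − 3Q = 0, i.e. Q = 223/3.
Back-substituting: q_G = (158 − 223/2)/(3/2) = 31, q_T = (159 − 223/2)/(3/2) = 95/3, q_U = (129 − 223/2)/(3/2) = 35/3.

11.67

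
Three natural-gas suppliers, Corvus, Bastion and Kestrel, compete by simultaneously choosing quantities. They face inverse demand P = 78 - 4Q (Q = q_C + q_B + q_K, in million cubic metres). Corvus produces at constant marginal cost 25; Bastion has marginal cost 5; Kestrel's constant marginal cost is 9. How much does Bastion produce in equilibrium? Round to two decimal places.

6.06

Corvus's profit: π_C = (78 - 4Q)q_C - (25q_C). Setting ∂π_C/∂q_C = 0: 53 - 8q_C - 4(q_B + q_K) = 0.
Bastion's first-order condition: 73 - 8q_B - 4(q_C + q_K) = 0.
Kestrel's profit: π_K = (78 - 4Q)q_K - (9q_K). Setting ∂π_K/∂q_K = 0: 69 - 8q_K - 4(q_C + q_B) = 0.
Summing all 3 equations gives 195 − 16Q = 0, hence Q = 195/16.
Back-substituting: q_C = (53 − 195/4)/4 = 17/16, q_B = (73 − 195/4)/4 = 97/16, q_K = (69 − 195/4)/4 = 81/16.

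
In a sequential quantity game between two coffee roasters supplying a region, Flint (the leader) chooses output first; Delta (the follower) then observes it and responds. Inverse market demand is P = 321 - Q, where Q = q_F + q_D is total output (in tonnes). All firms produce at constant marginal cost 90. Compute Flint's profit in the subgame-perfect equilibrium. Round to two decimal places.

6670.13

Solve by backward induction. Given q_F, the follower Delta maximises π_D = (321 - q_F - q_D)q_D - 90q_D.
∂π_D/∂q_D = 231 - q_F - 2q_D = 0 gives the reaction function q_D = (231 - q_F)/2.
Flint substitutes q_D(q_F) into its own profit: π_F = q_F(321 - q_F - (231 - q_F)/2) - 90q_F = (411/2 - (1/2)q_F)q_F - 90q_F.
Leader FOC: 231/2 - q_F = 0, so q_F = 231/2.
Then q_D = (231 - 231/2)/2 = 231/4.
Price P = 321 - 693/4 = 591/4.
Flint's profit: (591/4 - 90)·(231/2) = 6670.1250.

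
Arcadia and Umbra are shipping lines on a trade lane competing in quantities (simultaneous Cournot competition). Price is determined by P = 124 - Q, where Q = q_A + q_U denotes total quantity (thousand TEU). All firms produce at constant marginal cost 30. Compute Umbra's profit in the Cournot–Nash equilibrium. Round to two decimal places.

A representative firm's profit is π_i = q_i(124 - Q) - 30q_i.
Setting ∂π_i/∂q_i = 0 with rivals' quantities fixed: 94 - 2q_i - q_j = 0.
By symmetry each firm produces the same amount; substituting q_j = q_i yields q_i = 94/3.
Price P = 124 - 188/3 = 184/3.
Umbra's profit: (184/3 - 30)·(94/3) = 981.7778.

981.78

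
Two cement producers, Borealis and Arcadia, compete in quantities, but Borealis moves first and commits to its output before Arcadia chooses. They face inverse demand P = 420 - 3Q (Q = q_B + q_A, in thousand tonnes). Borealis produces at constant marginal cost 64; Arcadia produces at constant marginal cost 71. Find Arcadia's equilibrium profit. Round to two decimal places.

2338.02

The follower Arcadia best-responds to any q_B: π_A = (420 - 3Q)q_A - 71q_A.
∂π_A/∂q_A = 349 - 3q_B - 6q_A = 0 gives the reaction function q_A = (349 - 3q_B)/6.
Borealis substitutes q_A(q_B) into its own profit: π_B = q_B(420 - 3q_B - (349 - 3q_B)/2) - 64q_B = (491/2 - (3/2)q_B)q_B - 64q_B.
Maximising: ∂π_B/∂q_B = 363/2 - 3q_B = 0, giving q_B = 121/2.
Then q_A = (349 - 3·(121/2))/6 = 335/12.
Price P = 420 - 3·(1061/12) = 619/4.
Arcadia's profit: (619/4 - 71)·(335/12) = 2338.0208.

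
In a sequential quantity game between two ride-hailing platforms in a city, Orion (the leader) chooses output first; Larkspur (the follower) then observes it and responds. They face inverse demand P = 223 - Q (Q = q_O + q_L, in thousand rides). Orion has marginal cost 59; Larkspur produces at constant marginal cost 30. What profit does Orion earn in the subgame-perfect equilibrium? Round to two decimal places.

2278.13

Solve by backward induction. Given q_O, the follower Larkspur maximises π_L = (223 - q_O - q_L)q_L - 30q_L.
Setting the follower's marginal profit to zero, 193 - q_O - 2q_L = 0, i.e. q_L = (193 - q_O)/2.
The leader anticipates this reaction. Substituting into P = 223 - Q gives P = 253/2 - (1/2)q_O, so π_O = (253/2 - (1/2)q_O)q_O - 59q_O.
Leader FOC: 135/2 - q_O = 0, so q_O = 135/2.
Then q_L = (193 - 135/2)/2 = 251/4.
Price P = 223 - 521/4 = 371/4.
Orion's profit: (371/4 - 59)·(135/2) = 2278.1250.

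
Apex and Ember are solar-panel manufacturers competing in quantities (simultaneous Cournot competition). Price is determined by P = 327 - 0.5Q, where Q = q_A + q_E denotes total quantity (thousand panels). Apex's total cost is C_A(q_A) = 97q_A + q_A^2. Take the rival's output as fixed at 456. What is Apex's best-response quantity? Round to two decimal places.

With the rival's output fixed at 456, Apex's profit is π_A = (327 - (1/2)·456 - (1/2)q_A)q_A - (97q_A + q_A²) = (99 - (1/2)q_A)q_A - (97q_A + q_A²).
∂π_A/∂q_A = 2 - 3q_A = 0, so q_A = 2/3.

0.67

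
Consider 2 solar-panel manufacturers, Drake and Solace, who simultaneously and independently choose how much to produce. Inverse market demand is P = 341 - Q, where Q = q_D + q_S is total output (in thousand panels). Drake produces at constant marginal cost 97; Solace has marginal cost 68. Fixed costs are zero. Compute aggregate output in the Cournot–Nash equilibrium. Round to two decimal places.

172.33

Drake's profit: π_D = (341 - Q)q_D - (97q_D). Setting ∂π_D/∂q_D = 0: 244 - 2q_D - (q_S) = 0.
Solace's first-order condition: 273 - 2q_S - (q_D) = 0.
Best responses: q_D = (244 - q_S)/2, q_S = (273 - q_D)/2.
Substituting one into the other gives q_D = 215/3 and q_S = 302/3.
Total output Q = 215/3 + 302/3 = 517/3.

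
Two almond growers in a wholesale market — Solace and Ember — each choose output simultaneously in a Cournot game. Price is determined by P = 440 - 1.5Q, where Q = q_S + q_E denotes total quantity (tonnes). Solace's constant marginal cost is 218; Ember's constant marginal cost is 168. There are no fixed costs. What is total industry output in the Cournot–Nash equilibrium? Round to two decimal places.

109.78

Solace's profit: π_S = (440 - 1.5Q)q_S - (218q_S). Setting ∂π_S/∂q_S = 0: 222 - 3q_S - (3/2)(q_E) = 0.
Ember's profit: π_E = (440 - 1.5Q)q_E - (168q_E). Setting ∂π_E/∂q_E = 0: 272 - 3q_E - (3/2)(q_S) = 0.
Rearranging gives the reaction functions q_S = (222 - (3/2)q_E)/3 and q_E = (272 - (3/2)q_S)/3.
Substituting one into the other gives q_S = 344/9 and q_E = 644/9.
Total output Q = 344/9 + 644/9 = 988/9.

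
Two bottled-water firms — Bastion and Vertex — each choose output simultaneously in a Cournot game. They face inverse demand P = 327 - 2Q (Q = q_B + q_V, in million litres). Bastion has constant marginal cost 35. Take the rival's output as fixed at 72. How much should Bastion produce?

With the rival's output fixed at 72, Bastion's profit is π_B = (327 - 2·72 - 2q_B)q_B - (35q_B) = (183 - 2q_B)q_B - (35q_B).
∂π_B/∂q_B = 148 - 4q_B = 0, so q_B = 37.

37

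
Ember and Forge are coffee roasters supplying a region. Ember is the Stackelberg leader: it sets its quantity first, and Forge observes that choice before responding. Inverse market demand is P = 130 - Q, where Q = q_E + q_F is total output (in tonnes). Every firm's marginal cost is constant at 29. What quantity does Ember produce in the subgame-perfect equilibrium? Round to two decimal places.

Solve by backward induction. Given q_E, the follower Forge maximises π_F = (130 - q_E - q_F)q_F - 29q_F.
∂π_F/∂q_F = 101 - q_E - 2q_F = 0 gives the reaction function q_F = (101 - q_E)/2.
Ember substitutes q_F(q_E) into its own profit: π_E = q_E(130 - q_E - (101 - q_E)/2) - 29q_E = (159/2 - (1/2)q_E)q_E - 29q_E.
Maximising: ∂π_E/∂q_E = 101/2 - q_E = 0, giving q_E = 101/2.
Then q_F = (101 - 101/2)/2 = 101/4.

50.50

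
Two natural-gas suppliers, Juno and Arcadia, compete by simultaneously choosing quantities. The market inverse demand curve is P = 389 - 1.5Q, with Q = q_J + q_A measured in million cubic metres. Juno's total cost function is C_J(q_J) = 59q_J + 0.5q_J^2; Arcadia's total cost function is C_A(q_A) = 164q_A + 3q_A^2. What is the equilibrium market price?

Juno's profit: π_J = (389 - 1.5Q)q_J - (59q_J + (1/2)q_J²). Setting ∂π_J/∂q_J = 0: 330 - 4q_J - (3/2)(q_A) = 0.
Arcadia's profit: π_A = (389 - 1.5Q)q_A - (164q_A + 3q_A²). Setting ∂π_A/∂q_A = 0: 225 - 9q_A - (3/2)(q_J) = 0.
Rearranging gives the reaction functions q_J = (330 - (3/2)q_A)/4 and q_A = (225 - (3/2)q_J)/9.
Solving the pair: q_J = 78, q_A = 12.
Total output Q = 90, so price P = 389 - (3/2)·90 = 254.

254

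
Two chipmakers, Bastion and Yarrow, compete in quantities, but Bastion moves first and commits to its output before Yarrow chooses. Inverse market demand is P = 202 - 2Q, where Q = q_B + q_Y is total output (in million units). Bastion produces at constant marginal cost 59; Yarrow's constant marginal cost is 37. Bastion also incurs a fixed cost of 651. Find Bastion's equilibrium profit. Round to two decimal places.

264.06

The follower Yarrow best-responds to any q_B: π_Y = (202 - 2Q)q_Y - 37q_Y.
Setting the follower's marginal profit to zero, 165 - 2q_B - 4q_Y = 0, i.e. q_Y = (165 - 2q_B)/4.
The leader anticipates this reaction. Substituting into P = 202 - 2Q gives P = 239/2 - q_B, so π_B = (239/2 - q_B)q_B - 59q_B.
The leader's first-order condition 121/2 - 2q_B = 0 yields q_B = 121/4.
Then q_Y = (165 - 2·(121/4))/4 = 209/8.
Price P = 202 - 2·(451/8) = 357/4.
Bastion's profit: (357/4 - 59)·(121/4) - 651 = 264.0625.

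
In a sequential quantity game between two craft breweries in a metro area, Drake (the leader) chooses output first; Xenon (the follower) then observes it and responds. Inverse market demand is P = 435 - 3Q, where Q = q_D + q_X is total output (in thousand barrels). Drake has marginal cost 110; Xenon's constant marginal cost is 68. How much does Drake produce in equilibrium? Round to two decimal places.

Solve by backward induction. Given q_D, the follower Xenon maximises π_X = (435 - 3q_D - 3q_X)q_X - 68q_X.
Setting the follower's marginal profit to zero, 367 - 3q_D - 6q_X = 0, i.e. q_X = (367 - 3q_D)/6.
Drake substitutes q_X(q_D) into its own profit: π_D = q_D(435 - 3q_D - (367 - 3q_D)/2) - 110q_D = (503/2 - (3/2)q_D)q_D - 110q_D.
Maximising: ∂π_D/∂q_D = 283/2 - 3q_D = 0, giving q_D = 283/6.
Then q_X = (367 - 3·(283/6))/6 = 451/12.

47.17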